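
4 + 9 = 13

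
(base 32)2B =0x4B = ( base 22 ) 39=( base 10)75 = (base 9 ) 83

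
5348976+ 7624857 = 12973833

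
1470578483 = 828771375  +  641807108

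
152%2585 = 152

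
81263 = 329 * 247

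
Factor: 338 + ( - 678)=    - 340 = - 2^2 * 5^1*17^1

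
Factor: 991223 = 991223^1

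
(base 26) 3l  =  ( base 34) 2V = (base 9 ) 120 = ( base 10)99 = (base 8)143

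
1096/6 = 182 + 2/3= 182.67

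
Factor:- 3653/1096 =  - 2^( - 3 )*13^1*137^ (  -  1)*281^1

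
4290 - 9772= - 5482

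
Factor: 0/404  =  0 = 0^1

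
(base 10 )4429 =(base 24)7gd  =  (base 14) 1885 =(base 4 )1011031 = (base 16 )114d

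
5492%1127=984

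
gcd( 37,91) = 1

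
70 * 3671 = 256970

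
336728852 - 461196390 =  - 124467538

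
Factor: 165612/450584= 2^( - 1 )*3^1*37^1*151^( - 1) = 111/302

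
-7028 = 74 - 7102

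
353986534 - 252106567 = 101879967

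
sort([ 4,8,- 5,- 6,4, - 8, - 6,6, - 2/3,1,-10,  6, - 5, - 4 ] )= [ - 10,-8, - 6, - 6,-5 , - 5, - 4, - 2/3, 1,4,  4, 6, 6, 8]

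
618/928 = 309/464= 0.67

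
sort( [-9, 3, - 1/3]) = [ - 9, - 1/3, 3] 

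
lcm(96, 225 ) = 7200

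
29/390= 29/390  =  0.07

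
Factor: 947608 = 2^3 * 31^1 * 3821^1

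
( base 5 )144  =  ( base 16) 31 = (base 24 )21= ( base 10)49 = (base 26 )1N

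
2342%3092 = 2342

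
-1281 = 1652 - 2933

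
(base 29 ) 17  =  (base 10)36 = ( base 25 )1B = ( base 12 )30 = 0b100100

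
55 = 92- 37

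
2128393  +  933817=3062210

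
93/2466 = 31/822 = 0.04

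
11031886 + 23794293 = 34826179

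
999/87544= 999/87544 = 0.01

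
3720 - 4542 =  - 822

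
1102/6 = 551/3 = 183.67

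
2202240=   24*91760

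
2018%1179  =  839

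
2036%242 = 100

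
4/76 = 1/19 = 0.05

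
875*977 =854875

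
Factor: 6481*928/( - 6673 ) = -6014368/6673  =  -2^5 * 29^1*6481^1*6673^( - 1)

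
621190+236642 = 857832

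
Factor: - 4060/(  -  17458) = 2^1*5^1*43^(-1)=10/43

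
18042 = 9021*2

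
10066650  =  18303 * 550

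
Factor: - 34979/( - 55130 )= 2^( - 1 )*5^( - 1) * 7^1 * 19^1*37^( - 1) * 149^( - 1)*263^1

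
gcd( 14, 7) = 7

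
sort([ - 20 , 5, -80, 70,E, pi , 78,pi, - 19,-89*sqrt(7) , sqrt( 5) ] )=[ - 89*sqrt( 7 ), - 80, - 20, - 19,sqrt( 5), E,pi,  pi, 5, 70, 78] 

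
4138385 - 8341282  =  -4202897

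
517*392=202664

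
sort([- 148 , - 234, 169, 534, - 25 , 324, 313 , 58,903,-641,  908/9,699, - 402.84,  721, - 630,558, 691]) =[ - 641,  -  630,- 402.84 , - 234, - 148,-25 , 58, 908/9,  169,  313  ,  324, 534,558 , 691, 699 , 721,903 ]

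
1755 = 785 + 970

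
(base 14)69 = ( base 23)41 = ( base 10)93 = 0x5D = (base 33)2R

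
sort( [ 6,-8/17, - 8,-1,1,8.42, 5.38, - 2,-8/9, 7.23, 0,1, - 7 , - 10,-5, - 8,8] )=[-10 ,- 8, - 8,-7,-5, - 2, - 1,- 8/9,-8/17, 0,1,1, 5.38, 6,7.23, 8,  8.42 ]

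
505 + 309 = 814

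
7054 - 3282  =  3772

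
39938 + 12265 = 52203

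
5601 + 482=6083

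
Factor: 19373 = 19373^1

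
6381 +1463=7844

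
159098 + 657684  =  816782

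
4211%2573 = 1638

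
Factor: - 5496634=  - 2^1*11^1*13^1 * 19219^1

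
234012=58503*4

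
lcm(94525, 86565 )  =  8223675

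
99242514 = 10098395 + 89144119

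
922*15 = 13830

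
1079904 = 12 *89992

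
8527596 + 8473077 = 17000673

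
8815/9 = 8815/9 = 979.44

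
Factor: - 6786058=- 2^1*23^1 *29^1*5087^1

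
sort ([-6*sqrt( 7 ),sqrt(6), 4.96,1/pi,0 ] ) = [-6*sqrt( 7),  0, 1/pi,sqrt(6),  4.96 ] 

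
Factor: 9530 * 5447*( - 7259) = -376814036690=-2^1*5^1*7^1*13^1*17^1*61^1 * 419^1*953^1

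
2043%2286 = 2043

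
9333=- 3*( - 3111)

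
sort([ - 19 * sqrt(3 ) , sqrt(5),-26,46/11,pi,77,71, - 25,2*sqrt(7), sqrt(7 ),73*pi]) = [- 19*sqrt(3),  -  26, - 25, sqrt(5 ),sqrt( 7 ), pi , 46/11,2 * sqrt(7),71,77,  73*pi]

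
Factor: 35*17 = 5^1*7^1*17^1 = 595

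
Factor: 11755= 5^1*2351^1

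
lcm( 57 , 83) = 4731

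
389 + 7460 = 7849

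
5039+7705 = 12744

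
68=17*4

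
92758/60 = 1545 + 29/30 = 1545.97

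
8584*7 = 60088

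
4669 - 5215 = -546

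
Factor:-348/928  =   - 3/8 = - 2^( - 3)*3^1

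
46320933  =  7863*5891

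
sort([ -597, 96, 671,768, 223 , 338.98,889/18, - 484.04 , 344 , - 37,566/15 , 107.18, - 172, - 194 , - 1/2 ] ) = [ - 597, - 484.04,  -  194, -172, - 37, - 1/2,566/15,  889/18, 96 , 107.18, 223,338.98,344, 671 , 768 ]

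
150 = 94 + 56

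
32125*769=24704125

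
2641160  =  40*66029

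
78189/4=19547 + 1/4 =19547.25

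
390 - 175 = 215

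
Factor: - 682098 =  - 2^1 * 3^1* 113683^1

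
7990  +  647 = 8637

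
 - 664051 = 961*( - 691 )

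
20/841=20/841 =0.02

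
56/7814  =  28/3907 = 0.01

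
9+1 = 10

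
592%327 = 265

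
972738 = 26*37413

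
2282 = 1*2282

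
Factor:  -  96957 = -3^6*7^1*19^1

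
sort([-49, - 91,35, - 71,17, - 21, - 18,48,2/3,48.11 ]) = [ - 91, - 71, - 49, - 21, - 18,2/3, 17,35, 48,48.11 ] 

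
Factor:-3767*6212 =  - 23400604  =  - 2^2*1553^1 * 3767^1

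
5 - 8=-3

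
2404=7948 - 5544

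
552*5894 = 3253488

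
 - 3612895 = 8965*( - 403 )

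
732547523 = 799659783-67112260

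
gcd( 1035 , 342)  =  9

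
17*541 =9197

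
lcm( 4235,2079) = 114345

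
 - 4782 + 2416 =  - 2366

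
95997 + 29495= 125492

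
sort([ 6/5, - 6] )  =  [ - 6,  6/5]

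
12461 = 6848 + 5613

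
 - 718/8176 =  - 1+3729/4088  =  -  0.09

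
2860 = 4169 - 1309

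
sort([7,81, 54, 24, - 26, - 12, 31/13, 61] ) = [  -  26, - 12,31/13, 7, 24, 54, 61, 81 ] 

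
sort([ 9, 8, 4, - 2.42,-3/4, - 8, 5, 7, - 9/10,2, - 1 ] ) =[ - 8, - 2.42, - 1, - 9/10,-3/4,2,4,  5,7, 8, 9 ]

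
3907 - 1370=2537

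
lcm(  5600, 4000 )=28000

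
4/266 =2/133 = 0.02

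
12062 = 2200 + 9862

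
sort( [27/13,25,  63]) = [27/13  ,  25,63]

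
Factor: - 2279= - 43^1*53^1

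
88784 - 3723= 85061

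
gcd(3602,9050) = 2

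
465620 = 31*15020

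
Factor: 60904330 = 2^1* 5^1*6090433^1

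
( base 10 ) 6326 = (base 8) 14266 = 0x18b6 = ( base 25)A31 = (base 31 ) 6i2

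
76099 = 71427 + 4672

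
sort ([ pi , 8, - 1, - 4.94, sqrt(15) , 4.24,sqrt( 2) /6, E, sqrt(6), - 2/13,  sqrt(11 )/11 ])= [ - 4.94, - 1, - 2/13, sqrt( 2 )/6,sqrt( 11)/11, sqrt(6) , E , pi,sqrt ( 15),4.24,8 ] 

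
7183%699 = 193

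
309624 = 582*532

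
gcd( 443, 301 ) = 1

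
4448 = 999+3449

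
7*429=3003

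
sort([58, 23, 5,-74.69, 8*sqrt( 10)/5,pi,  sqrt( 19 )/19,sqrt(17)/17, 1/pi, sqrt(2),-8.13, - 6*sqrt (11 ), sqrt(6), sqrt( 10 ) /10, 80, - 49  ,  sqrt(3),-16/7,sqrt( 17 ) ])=[-74.69,-49, - 6* sqrt ( 11), - 8.13,- 16/7, sqrt ( 19)/19, sqrt( 17) /17,sqrt(10)/10, 1/pi, sqrt( 2 ) , sqrt( 3),sqrt( 6),pi,sqrt( 17 ),5,8* sqrt( 10) /5, 23, 58,80 ]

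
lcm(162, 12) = 324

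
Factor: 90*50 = 4500 = 2^2*3^2*5^3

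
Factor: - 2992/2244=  - 2^2*3^( - 1 ) = - 4/3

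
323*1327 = 428621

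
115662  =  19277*6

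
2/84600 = 1/42300  =  0.00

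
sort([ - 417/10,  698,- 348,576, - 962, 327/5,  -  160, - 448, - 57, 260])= [-962, - 448, - 348,-160,-57, - 417/10,327/5, 260,576, 698 ]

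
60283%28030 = 4223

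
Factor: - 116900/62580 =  - 835/447 = - 3^( - 1 )*5^1 * 149^( - 1 )*167^1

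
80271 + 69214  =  149485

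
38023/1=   38023 = 38023.00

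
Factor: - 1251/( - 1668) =3/4 = 2^( - 2)*3^1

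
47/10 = 4  +  7/10 = 4.70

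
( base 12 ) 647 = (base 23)1GM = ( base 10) 919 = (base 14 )499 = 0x397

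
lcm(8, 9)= 72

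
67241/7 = 9605 + 6/7 = 9605.86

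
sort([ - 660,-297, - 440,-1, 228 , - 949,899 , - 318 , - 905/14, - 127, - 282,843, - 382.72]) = [ - 949, - 660, - 440, - 382.72, - 318, - 297, - 282, - 127, - 905/14, - 1,  228, 843,899]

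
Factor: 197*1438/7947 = 2^1*3^(  -  2)*197^1*719^1*883^(  -  1 ) = 283286/7947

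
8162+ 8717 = 16879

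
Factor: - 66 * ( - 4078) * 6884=2^4*3^1*11^1*1721^1 *2039^1 = 1852814832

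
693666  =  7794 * 89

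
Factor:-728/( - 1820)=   2/5 = 2^1*5^( - 1) 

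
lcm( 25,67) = 1675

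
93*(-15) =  - 1395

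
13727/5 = 13727/5 = 2745.40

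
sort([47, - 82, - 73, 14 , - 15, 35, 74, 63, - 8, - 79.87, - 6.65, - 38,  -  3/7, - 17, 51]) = [ - 82, - 79.87,-73, - 38, - 17, - 15, - 8,  -  6.65,-3/7, 14,35, 47, 51, 63,74 ] 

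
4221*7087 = 29914227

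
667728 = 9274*72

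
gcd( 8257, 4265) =1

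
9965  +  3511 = 13476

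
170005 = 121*1405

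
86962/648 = 43481/324= 134.20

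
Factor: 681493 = 681493^1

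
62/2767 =62/2767 = 0.02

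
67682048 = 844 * 80192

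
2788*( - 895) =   -  2495260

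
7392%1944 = 1560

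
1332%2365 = 1332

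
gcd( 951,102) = 3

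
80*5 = 400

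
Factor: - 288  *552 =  - 2^8 * 3^3*23^1 = - 158976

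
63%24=15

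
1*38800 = 38800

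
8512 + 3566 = 12078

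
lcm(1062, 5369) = 96642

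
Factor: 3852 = 2^2*3^2*107^1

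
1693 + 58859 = 60552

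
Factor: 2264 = 2^3*283^1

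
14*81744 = 1144416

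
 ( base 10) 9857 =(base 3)111112002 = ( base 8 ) 23201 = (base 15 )2DC2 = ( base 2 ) 10011010000001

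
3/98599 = 3/98599 = 0.00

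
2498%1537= 961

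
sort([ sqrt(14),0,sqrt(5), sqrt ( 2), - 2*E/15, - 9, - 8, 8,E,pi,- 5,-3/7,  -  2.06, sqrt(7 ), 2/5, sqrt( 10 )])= [  -  9,-8, - 5, - 2.06,-3/7, - 2*E/15,0,2/5, sqrt(2) , sqrt(5 ), sqrt( 7 ), E,  pi,sqrt(10),sqrt (14),8 ] 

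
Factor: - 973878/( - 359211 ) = 324626/119737 = 2^1*29^2*193^1*119737^(  -  1)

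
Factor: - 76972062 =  - 2^1*3^1*37^1*346721^1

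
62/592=31/296=0.10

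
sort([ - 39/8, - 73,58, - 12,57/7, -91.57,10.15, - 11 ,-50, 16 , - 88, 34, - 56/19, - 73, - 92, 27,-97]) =[ - 97, - 92  , - 91.57, - 88,-73,-73, - 50,-12,-11, - 39/8,-56/19 , 57/7, 10.15, 16,27, 34, 58 ]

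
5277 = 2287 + 2990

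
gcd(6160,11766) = 2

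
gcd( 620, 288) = 4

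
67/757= 67/757= 0.09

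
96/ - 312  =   - 1+9/13 = - 0.31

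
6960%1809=1533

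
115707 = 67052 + 48655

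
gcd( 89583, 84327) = 3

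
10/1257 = 10/1257= 0.01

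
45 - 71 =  - 26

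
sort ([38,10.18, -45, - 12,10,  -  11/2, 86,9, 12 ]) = [-45, - 12, - 11/2, 9, 10,10.18,12,38 , 86 ]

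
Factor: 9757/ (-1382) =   -  2^(-1 ) * 11^1*691^ (-1)*887^1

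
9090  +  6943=16033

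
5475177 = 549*9973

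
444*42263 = 18764772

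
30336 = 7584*4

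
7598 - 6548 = 1050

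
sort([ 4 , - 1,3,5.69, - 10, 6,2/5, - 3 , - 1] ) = [ - 10 , - 3, - 1, - 1 , 2/5 , 3 , 4,  5.69,  6] 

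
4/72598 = 2/36299 = 0.00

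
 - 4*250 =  - 1000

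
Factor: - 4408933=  - 17^1 * 223^1*1163^1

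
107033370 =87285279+19748091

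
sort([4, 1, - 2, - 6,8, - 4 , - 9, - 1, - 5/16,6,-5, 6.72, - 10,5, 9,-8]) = [-10, - 9, - 8,-6, - 5, - 4  , - 2, - 1, - 5/16, 1, 4 , 5, 6,6.72 , 8, 9] 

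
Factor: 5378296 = 2^3*7^1 *11^1*8731^1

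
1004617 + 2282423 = 3287040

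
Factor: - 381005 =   -  5^1*181^1*421^1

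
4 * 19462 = 77848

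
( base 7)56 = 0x29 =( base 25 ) 1G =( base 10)41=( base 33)18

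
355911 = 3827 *93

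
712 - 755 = - 43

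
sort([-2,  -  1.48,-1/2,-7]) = [-7,- 2, -1.48,-1/2]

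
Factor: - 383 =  - 383^1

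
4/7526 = 2/3763 = 0.00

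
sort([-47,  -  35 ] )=[ - 47,-35 ] 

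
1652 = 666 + 986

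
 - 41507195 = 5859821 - 47367016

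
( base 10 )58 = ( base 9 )64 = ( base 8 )72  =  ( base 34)1o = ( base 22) 2e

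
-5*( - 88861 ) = 444305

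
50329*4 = 201316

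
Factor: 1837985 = 5^1 *367597^1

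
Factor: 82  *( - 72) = -5904 = -2^4*3^2*41^1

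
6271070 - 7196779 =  -925709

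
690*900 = 621000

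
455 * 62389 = 28386995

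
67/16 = 67/16 = 4.19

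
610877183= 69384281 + 541492902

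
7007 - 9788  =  -2781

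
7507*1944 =14593608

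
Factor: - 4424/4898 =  - 2^2*7^1 * 31^( - 1 ) = -  28/31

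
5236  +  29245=34481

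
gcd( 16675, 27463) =29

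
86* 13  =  1118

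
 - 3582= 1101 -4683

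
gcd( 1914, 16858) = 2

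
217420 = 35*6212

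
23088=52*444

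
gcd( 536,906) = 2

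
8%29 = 8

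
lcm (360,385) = 27720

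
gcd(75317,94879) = 1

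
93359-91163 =2196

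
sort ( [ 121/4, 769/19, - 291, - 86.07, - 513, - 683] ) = [-683,- 513,- 291,-86.07, 121/4,769/19]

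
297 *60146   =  17863362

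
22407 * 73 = 1635711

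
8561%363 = 212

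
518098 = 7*74014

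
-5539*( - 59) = 326801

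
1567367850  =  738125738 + 829242112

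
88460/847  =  104+372/847 = 104.44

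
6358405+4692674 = 11051079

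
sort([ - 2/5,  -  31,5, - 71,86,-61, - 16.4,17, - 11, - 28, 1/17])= [  -  71, - 61, - 31 , - 28, - 16.4, - 11, - 2/5,1/17,5,17,86]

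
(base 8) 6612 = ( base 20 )8d6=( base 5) 102331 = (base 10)3466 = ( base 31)3IP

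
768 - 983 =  -215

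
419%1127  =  419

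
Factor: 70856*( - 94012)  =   - 2^5*17^1*19^1*521^1*1237^1  =  - 6661314272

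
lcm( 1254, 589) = 38874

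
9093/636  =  3031/212 = 14.30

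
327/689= 327/689 = 0.47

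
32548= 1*32548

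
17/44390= 17/44390=0.00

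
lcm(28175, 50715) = 253575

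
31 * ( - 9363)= -290253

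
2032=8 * 254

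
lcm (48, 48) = 48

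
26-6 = 20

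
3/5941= 3/5941 =0.00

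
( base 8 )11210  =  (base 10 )4744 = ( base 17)G71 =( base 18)EBA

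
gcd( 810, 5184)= 162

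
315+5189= 5504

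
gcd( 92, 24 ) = 4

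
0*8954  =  0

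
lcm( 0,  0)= 0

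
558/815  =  558/815  =  0.68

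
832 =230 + 602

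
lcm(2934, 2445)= 14670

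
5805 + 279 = 6084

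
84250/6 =42125/3 = 14041.67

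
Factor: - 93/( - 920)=2^( - 3)*3^1*5^(-1)*23^(  -  1)*31^1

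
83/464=83/464 = 0.18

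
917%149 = 23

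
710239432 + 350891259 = 1061130691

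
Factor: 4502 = 2^1 * 2251^1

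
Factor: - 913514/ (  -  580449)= 2^1*3^ ( - 1 )*7^1*23^1*191^( - 1 )*1013^(- 1)*2837^1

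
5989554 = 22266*269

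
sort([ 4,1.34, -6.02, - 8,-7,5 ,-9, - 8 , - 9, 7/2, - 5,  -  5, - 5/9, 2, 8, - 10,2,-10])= [ - 10, - 10, - 9, - 9 , - 8,  -  8 , - 7, - 6.02, - 5,-5, - 5/9, 1.34 , 2 , 2 , 7/2,  4, 5, 8 ] 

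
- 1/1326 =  - 1/1326 = - 0.00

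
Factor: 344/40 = 5^ ( - 1 )*43^1=   43/5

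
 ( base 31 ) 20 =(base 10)62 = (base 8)76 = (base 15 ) 42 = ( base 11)57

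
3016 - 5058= - 2042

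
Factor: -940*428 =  - 402320= - 2^4*5^1*47^1 * 107^1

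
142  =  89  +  53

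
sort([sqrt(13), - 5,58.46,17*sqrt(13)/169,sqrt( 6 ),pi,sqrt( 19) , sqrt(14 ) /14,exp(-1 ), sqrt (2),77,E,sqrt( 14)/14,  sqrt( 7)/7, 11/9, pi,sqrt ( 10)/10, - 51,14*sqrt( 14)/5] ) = [ - 51, - 5,sqrt(14 ) /14,sqrt (14)/14,sqrt(10)/10 , 17*sqrt( 13 ) /169,  exp( - 1),sqrt( 7 )/7 , 11/9,  sqrt( 2),sqrt( 6 ), E , pi, pi,sqrt( 13), sqrt (19), 14*sqrt(14)/5,58.46 , 77] 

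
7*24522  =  171654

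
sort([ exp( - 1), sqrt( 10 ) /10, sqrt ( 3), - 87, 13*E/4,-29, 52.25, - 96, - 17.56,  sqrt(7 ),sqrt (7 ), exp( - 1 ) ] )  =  [ - 96, - 87, - 29, - 17.56,sqrt(10 )/10, exp( - 1 ),exp( - 1 ),sqrt (3),sqrt( 7), sqrt( 7 ) , 13*E/4,  52.25]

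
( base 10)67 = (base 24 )2j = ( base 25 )2h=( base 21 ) 34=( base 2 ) 1000011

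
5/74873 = 5/74873 =0.00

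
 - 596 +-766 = -1362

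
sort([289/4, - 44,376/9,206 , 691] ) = [ - 44,376/9,289/4 , 206,691]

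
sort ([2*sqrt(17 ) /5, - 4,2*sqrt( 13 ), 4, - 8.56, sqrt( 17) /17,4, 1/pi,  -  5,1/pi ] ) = [ - 8.56,  -  5, - 4, sqrt(17) /17 , 1/pi, 1/pi, 2*sqrt( 17)/5,4,4, 2*sqrt(13) ]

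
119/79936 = 119/79936 = 0.00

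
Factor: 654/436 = 3/2 = 2^( - 1) * 3^1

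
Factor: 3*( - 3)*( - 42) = 378= 2^1*3^3*7^1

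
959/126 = 137/18  =  7.61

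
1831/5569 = 1831/5569  =  0.33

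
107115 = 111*965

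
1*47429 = 47429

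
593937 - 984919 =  - 390982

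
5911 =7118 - 1207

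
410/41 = 10 = 10.00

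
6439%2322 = 1795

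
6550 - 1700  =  4850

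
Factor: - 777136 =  - 2^4*48571^1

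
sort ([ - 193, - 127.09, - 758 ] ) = [ - 758 , - 193  , - 127.09]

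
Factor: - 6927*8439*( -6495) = 3^3*5^1*29^1*97^1 * 433^1 *2309^1 = 379677909735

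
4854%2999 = 1855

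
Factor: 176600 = 2^3*5^2*883^1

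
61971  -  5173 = 56798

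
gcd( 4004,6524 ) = 28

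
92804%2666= 2160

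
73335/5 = 14667 = 14667.00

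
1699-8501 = -6802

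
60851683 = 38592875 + 22258808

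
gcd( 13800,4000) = 200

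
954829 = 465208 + 489621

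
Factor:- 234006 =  - 2^1  *3^1*43^1*907^1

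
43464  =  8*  5433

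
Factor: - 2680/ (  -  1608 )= 5/3 = 3^( - 1)*5^1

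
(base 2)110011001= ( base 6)1521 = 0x199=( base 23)hi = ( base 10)409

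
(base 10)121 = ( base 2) 1111001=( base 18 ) 6d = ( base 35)3G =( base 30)41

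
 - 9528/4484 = -3 + 981/1121 = - 2.12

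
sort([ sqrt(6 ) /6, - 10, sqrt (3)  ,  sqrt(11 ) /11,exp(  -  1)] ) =[ - 10, sqrt( 11 )/11, exp( - 1),  sqrt( 6 ) /6 , sqrt ( 3 ) ] 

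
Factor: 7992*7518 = 60083856 = 2^4 * 3^4*7^1*37^1 * 179^1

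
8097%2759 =2579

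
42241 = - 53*( - 797 ) 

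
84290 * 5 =421450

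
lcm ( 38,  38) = 38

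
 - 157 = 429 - 586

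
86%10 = 6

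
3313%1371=571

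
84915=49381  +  35534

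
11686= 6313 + 5373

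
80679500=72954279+7725221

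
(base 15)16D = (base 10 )328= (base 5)2303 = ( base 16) 148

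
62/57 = 1+5/57 = 1.09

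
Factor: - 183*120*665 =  - 2^3  *  3^2*5^2*7^1*19^1* 61^1=- 14603400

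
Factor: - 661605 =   -  3^1*5^1*7^1*6301^1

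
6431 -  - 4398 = 10829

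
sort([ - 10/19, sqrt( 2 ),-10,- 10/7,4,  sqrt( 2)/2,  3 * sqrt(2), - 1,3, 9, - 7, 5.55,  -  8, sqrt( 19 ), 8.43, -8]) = [ - 10,-8, - 8, - 7, - 10/7, - 1,-10/19,sqrt( 2 )/2, sqrt(2 ), 3, 4,3*sqrt(2 ),sqrt( 19),5.55,8.43, 9]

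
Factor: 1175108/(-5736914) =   -  587554/2868457 = - 2^1*11^1*17^1*47^( - 1 )*1571^1*61031^( - 1)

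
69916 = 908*77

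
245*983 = 240835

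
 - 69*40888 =-2821272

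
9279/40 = 231 + 39/40 = 231.97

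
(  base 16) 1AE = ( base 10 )430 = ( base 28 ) fa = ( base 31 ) dr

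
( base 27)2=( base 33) 2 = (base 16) 2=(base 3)2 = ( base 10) 2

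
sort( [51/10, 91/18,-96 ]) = [-96,91/18, 51/10]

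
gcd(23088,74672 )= 208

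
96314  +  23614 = 119928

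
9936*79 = 784944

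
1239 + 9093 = 10332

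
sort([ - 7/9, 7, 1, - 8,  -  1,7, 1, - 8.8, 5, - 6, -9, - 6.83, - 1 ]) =[  -  9,-8.8,- 8, - 6.83,-6,-1, - 1, -7/9, 1 , 1, 5 , 7,7]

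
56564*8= 452512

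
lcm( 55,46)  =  2530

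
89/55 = 1 + 34/55=   1.62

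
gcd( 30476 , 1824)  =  76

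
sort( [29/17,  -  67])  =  [  -  67,  29/17] 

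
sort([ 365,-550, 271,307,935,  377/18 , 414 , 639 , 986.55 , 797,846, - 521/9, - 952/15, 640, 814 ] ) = [ - 550,-952/15,  -  521/9,377/18, 271,307, 365, 414,639,  640, 797,814,  846, 935, 986.55 ]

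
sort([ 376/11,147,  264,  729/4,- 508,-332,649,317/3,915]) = [ - 508, - 332, 376/11 , 317/3,147, 729/4,264, 649,915 ]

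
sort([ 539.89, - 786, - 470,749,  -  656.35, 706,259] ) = [ - 786,  -  656.35, - 470,259, 539.89,706, 749]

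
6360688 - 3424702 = 2935986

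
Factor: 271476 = 2^2*3^2*7541^1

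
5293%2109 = 1075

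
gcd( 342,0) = 342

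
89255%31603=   26049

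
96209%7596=5057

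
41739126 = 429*97294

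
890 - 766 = 124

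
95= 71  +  24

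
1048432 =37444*28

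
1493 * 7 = 10451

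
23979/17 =23979/17  =  1410.53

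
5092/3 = 1697 + 1/3 =1697.33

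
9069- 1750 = 7319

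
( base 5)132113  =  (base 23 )9mg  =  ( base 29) 685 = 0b1010010100011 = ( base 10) 5283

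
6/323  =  6/323= 0.02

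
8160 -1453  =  6707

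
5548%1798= 154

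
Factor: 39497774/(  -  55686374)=-19748887/27843187 = - 19748887^1*27843187^( - 1) 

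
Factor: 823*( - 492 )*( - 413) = 2^2*3^1 *7^1 * 41^1 *59^1*823^1 = 167230308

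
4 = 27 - 23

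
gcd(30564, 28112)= 4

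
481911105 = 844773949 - 362862844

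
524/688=131/172 = 0.76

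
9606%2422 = 2340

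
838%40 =38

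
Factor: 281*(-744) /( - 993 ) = 2^3*31^1*281^1*331^( - 1 )= 69688/331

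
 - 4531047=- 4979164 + 448117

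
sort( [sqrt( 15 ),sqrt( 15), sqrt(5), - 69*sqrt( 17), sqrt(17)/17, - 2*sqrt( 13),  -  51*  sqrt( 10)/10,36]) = [ - 69 * sqrt(17), - 51*sqrt( 10 ) /10, - 2*sqrt( 13 ),  sqrt( 17)/17, sqrt(5), sqrt(  15),  sqrt ( 15), 36 ]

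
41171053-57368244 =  - 16197191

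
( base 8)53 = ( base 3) 1121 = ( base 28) 1f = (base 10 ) 43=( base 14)31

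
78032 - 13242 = 64790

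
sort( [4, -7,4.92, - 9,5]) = [ - 9, - 7, 4,4.92,5]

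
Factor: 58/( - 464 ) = - 1/8 = - 2^( - 3) 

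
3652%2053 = 1599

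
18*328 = 5904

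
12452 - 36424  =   - 23972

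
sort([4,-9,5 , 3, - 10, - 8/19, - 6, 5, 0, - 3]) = [ - 10, - 9, - 6,  -  3 ,-8/19,0,3,4,5,5]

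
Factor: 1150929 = 3^4*13^1*1093^1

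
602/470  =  301/235 = 1.28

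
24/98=12/49 = 0.24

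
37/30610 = 37/30610 =0.00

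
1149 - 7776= - 6627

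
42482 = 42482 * 1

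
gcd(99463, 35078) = 1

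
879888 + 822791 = 1702679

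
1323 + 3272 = 4595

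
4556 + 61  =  4617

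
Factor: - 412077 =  - 3^1*137359^1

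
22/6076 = 11/3038  =  0.00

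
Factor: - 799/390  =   - 2^( - 1 )*3^ (-1)*5^( - 1) *13^ (- 1)*17^1*47^1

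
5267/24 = 219 + 11/24 = 219.46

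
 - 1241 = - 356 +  - 885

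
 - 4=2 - 6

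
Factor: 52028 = 2^2*13007^1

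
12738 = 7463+5275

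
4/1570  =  2/785 = 0.00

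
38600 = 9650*4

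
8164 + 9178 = 17342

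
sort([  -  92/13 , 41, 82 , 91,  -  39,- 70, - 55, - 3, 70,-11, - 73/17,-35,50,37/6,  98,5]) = [ - 70, - 55,-39,-35,  -  11,-92/13, - 73/17, -3,5,37/6,41,50,70, 82, 91,98] 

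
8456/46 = 4228/23 = 183.83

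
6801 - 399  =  6402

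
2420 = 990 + 1430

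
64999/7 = 64999/7 = 9285.57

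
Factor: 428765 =5^1 * 29^1*2957^1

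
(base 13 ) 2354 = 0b1001101101010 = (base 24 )8F2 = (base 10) 4970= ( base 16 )136A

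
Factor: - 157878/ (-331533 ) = 2^1* 3^( - 2)*7^2 * 179^1 * 4093^(-1)=17542/36837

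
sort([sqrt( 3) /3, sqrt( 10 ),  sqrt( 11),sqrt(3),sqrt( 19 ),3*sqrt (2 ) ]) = [sqrt(3 )/3, sqrt( 3 ), sqrt( 10 ), sqrt( 11 ), 3* sqrt( 2), sqrt ( 19)]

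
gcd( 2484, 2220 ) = 12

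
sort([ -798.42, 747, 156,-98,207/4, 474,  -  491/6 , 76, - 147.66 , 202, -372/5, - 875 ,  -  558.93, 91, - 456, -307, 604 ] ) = [ - 875 ,- 798.42,  -  558.93, -456, - 307,- 147.66,- 98, -491/6, - 372/5,207/4 , 76, 91 , 156, 202,  474,604,747]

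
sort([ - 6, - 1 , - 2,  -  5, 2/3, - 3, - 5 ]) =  [ - 6, - 5, - 5, - 3,-2, - 1,2/3]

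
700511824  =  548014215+152497609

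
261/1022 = 261/1022 = 0.26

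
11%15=11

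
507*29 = 14703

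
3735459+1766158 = 5501617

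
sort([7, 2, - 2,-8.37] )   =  [ - 8.37, - 2 , 2, 7 ] 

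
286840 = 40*7171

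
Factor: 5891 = 43^1*137^1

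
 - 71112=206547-277659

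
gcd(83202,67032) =294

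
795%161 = 151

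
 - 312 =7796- 8108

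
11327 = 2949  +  8378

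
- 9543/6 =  - 1591 + 1/2 = -1590.50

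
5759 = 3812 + 1947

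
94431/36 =2623 + 1/12 = 2623.08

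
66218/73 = 66218/73 =907.10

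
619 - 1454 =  - 835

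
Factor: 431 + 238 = 669  =  3^1*223^1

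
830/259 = 830/259 =3.20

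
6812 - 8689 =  - 1877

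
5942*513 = 3048246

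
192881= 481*401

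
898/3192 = 449/1596 = 0.28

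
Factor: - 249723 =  - 3^4*3083^1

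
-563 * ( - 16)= 9008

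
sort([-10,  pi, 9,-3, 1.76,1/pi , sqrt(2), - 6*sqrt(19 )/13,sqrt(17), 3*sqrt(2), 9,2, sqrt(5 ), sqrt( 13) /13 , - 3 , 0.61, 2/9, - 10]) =[-10, - 10, - 3, - 3, - 6*sqrt ( 19) /13, 2/9 , sqrt( 13 )/13,1/pi, 0.61, sqrt(2 ), 1.76, 2, sqrt( 5), pi, sqrt( 17 ), 3*sqrt (2), 9,9]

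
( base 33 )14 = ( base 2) 100101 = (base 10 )37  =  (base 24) 1d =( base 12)31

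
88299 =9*9811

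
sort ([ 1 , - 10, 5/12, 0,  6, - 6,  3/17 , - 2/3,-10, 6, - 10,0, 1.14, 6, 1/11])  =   [ -10, - 10, -10,-6, - 2/3, 0, 0, 1/11,3/17,5/12, 1,1.14,6,6, 6 ] 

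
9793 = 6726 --3067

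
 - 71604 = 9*( - 7956 )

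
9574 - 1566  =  8008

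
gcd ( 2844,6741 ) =9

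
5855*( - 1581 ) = -9256755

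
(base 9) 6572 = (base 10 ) 4844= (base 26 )748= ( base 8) 11354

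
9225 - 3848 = 5377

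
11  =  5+6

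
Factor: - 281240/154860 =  - 158/87 = - 2^1*3^(-1) *29^( - 1 )*79^1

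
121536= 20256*6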